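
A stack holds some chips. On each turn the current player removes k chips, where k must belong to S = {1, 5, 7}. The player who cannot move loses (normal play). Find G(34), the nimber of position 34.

0

G(0) = 0
G(1) = mex{0} = 1
G(2) = mex{1} = 0
G(3) = mex{0} = 1
G(4) = mex{1} = 0
G(5) = mex{0,0} = 1
G(6) = mex{1,1} = 0
G(7) = mex{0,0,0} = 1
G(8) = mex{1,1,1} = 0
G(9) = mex{0,0,0} = 1
G(10) = mex{1,1,1} = 0
G(11) = mex{0,0,0} = 1
G(12) = mex{1,1,1} = 0
G(13) = mex{0,0,0} = 1
G(14) = mex{1,1,1} = 0
G(15) = mex{0,0,0} = 1
G(16) = mex{1,1,1} = 0
G(17) = mex{0,0,0} = 1
G(18) = mex{1,1,1} = 0
G(19) = mex{0,0,0} = 1
G(20) = mex{1,1,1} = 0
G(21) = mex{0,0,0} = 1
G(22) = mex{1,1,1} = 0
G(23) = mex{0,0,0} = 1
G(24) = mex{1,1,1} = 0
G(25) = mex{0,0,0} = 1
G(26) = mex{1,1,1} = 0
G(27) = mex{0,0,0} = 1
G(28) = mex{1,1,1} = 0
G(29) = mex{0,0,0} = 1
G(30) = mex{1,1,1} = 0
G(31) = mex{0,0,0} = 1
G(32) = mex{1,1,1} = 0
G(33) = mex{0,0,0} = 1
G(34) = mex{1,1,1} = 0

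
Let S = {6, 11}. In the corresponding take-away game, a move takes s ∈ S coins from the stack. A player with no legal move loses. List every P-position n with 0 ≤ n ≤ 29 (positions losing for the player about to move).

0, 1, 2, 3, 4, 5, 17, 18, 19, 20, 21, 22

G(0) = 0
G(1) = mex{} = 0
G(2) = mex{} = 0
G(3) = mex{} = 0
G(4) = mex{} = 0
G(5) = mex{} = 0
G(6) = mex{0} = 1
G(7) = mex{0} = 1
G(8) = mex{0} = 1
G(9) = mex{0} = 1
G(10) = mex{0} = 1
G(11) = mex{0,0} = 1
G(12) = mex{1,0} = 2
G(13) = mex{1,0} = 2
G(14) = mex{1,0} = 2
G(15) = mex{1,0} = 2
G(16) = mex{1,0} = 2
G(17) = mex{1,1} = 0
G(18) = mex{2,1} = 0
G(19) = mex{2,1} = 0
G(20) = mex{2,1} = 0
G(21) = mex{2,1} = 0
G(22) = mex{2,1} = 0
G(23) = mex{0,2} = 1
G(24) = mex{0,2} = 1
G(25) = mex{0,2} = 1
G(26) = mex{0,2} = 1
G(27) = mex{0,2} = 1
G(28) = mex{0,0} = 1
G(29) = mex{1,0} = 2
P-positions are exactly the n with G(n) = 0.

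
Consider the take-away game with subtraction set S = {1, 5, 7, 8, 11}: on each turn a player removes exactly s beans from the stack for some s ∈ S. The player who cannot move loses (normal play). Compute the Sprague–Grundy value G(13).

G(0) = 0
G(1) = mex{0} = 1
G(2) = mex{1} = 0
G(3) = mex{0} = 1
G(4) = mex{1} = 0
G(5) = mex{0,0} = 1
G(6) = mex{1,1} = 0
G(7) = mex{0,0,0} = 1
G(8) = mex{1,1,1,0} = 2
G(9) = mex{2,0,0,1} = 3
G(10) = mex{3,1,1,0} = 2
G(11) = mex{2,0,0,1,0} = 3
G(12) = mex{3,1,1,0,1} = 2
G(13) = mex{2,2,0,1,0} = 3

3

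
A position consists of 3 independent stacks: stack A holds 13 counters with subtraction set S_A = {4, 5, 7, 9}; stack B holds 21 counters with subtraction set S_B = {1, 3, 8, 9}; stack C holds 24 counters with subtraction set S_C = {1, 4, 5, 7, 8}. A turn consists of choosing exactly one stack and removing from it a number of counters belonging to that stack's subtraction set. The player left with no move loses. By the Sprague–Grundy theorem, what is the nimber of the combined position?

Stack A, S = {4, 5, 7, 9}:
G(0) = 0
G(1) = mex{} = 0
G(2) = mex{} = 0
G(3) = mex{} = 0
G(4) = mex{0} = 1
G(5) = mex{0,0} = 1
G(6) = mex{0,0} = 1
G(7) = mex{0,0,0} = 1
G(8) = mex{1,0,0} = 2
G(9) = mex{1,1,0,0} = 2
G(10) = mex{1,1,0,0} = 2
G(11) = mex{1,1,1,0} = 2
G(12) = mex{2,1,1,0} = 3
G(13) = mex{2,2,1,1} = 0
G_A(13) = 0.
Stack B, S = {1, 3, 8, 9}:
G(0) = 0
G(1) = mex{0} = 1
G(2) = mex{1} = 0
G(3) = mex{0,0} = 1
G(4) = mex{1,1} = 0
G(5) = mex{0,0} = 1
G(6) = mex{1,1} = 0
G(7) = mex{0,0} = 1
G(8) = mex{1,1,0} = 2
G(9) = mex{2,0,1,0} = 3
G(10) = mex{3,1,0,1} = 2
G(11) = mex{2,2,1,0} = 3
G(12) = mex{3,3,0,1} = 2
G(13) = mex{2,2,1,0} = 3
G(14) = mex{3,3,0,1} = 2
G(15) = mex{2,2,1,0} = 3
G(16) = mex{3,3,2,1} = 0
G(17) = mex{0,2,3,2} = 1
G(18) = mex{1,3,2,3} = 0
G(19) = mex{0,0,3,2} = 1
G(20) = mex{1,1,2,3} = 0
G(21) = mex{0,0,3,2} = 1
G_B(21) = 1.
Stack C, S = {1, 4, 5, 7, 8}:
n :  0  1  2  3  4  5  6  7  8  9 10 11 12 13 14 15 16 17 18 19 20 21 22 23 24
G :  0  1  0  1  2  3  2  3  4  5  4  0  1  0  1  2  3  2  3  4  5  4  0  1  0
G_C(24) = 0.
Combined Grundy value = 0 ⊕ 1 ⊕ 0 = 1.

1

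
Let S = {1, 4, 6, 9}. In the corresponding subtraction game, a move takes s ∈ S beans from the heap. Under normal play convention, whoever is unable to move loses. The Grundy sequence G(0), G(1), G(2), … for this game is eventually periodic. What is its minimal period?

n :  0  1  2  3  4  5  6  7  8  9 10 11 12 13 14 15
G :  0  1  0  1  2  0  1  0  1  2  0  1  0  1  2  0
G(n+5) = G(n) holds for n = 0,…,8 (a full window of length max(S) = 9), so the sequence is purely periodic with period 5.

5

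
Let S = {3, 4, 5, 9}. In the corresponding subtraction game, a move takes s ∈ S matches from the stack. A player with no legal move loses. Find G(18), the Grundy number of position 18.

n :  0  1  2  3  4  5  6  7  8  9 10 11 12 13 14 15 16 17 18
G :  0  0  0  1  1  1  2  2  0  3  3  1  4  2  0  0  0  1  1

1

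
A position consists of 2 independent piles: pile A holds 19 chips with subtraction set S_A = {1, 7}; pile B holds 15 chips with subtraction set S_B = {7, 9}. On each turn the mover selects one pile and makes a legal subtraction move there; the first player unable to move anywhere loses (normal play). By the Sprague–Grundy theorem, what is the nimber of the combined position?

Pile A, S = {1, 7}:
G(0) = 0
G(1) = mex{0} = 1
G(2) = mex{1} = 0
G(3) = mex{0} = 1
G(4) = mex{1} = 0
G(5) = mex{0} = 1
G(6) = mex{1} = 0
G(7) = mex{0,0} = 1
G(8) = mex{1,1} = 0
G(9) = mex{0,0} = 1
G(10) = mex{1,1} = 0
G(11) = mex{0,0} = 1
G(12) = mex{1,1} = 0
G(13) = mex{0,0} = 1
G(14) = mex{1,1} = 0
G(15) = mex{0,0} = 1
G(16) = mex{1,1} = 0
G(17) = mex{0,0} = 1
G(18) = mex{1,1} = 0
G(19) = mex{0,0} = 1
G_A(19) = 1.
Pile B, S = {7, 9}:
G(0) = 0
G(1) = mex{} = 0
G(2) = mex{} = 0
G(3) = mex{} = 0
G(4) = mex{} = 0
G(5) = mex{} = 0
G(6) = mex{} = 0
G(7) = mex{0} = 1
G(8) = mex{0} = 1
G(9) = mex{0,0} = 1
G(10) = mex{0,0} = 1
G(11) = mex{0,0} = 1
G(12) = mex{0,0} = 1
G(13) = mex{0,0} = 1
G(14) = mex{1,0} = 2
G(15) = mex{1,0} = 2
G_B(15) = 2.
Combined Grundy value = 1 ⊕ 2 = 3.

3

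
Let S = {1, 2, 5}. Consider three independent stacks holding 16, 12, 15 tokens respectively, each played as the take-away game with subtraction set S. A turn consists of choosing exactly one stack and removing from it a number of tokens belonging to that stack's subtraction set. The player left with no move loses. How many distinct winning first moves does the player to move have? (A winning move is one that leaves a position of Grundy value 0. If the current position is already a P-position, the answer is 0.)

5

All stacks use S = {1, 2, 5}:
G(0) = 0
G(1) = mex{0} = 1
G(2) = mex{1,0} = 2
G(3) = mex{2,1} = 0
G(4) = mex{0,2} = 1
G(5) = mex{1,0,0} = 2
G(6) = mex{2,1,1} = 0
G(7) = mex{0,2,2} = 1
G(8) = mex{1,0,0} = 2
G(9) = mex{2,1,1} = 0
G(10) = mex{0,2,2} = 1
G(11) = mex{1,0,0} = 2
G(12) = mex{2,1,1} = 0
G(13) = mex{0,2,2} = 1
G(14) = mex{1,0,0} = 2
G(15) = mex{2,1,1} = 0
G(16) = mex{0,2,2} = 1
Stack A: G(16) = 1.
Stack B: G(12) = 0.
Stack C: G(15) = 0.
Combined Grundy value = 1 ⊕ 0 ⊕ 0 = 1.
A winning move leaves total XOR = 0, i.e. changes one component's Grundy value g to g ⊕ X where X is the current total.
Stack A: need g' = 1⊕1 = 0. Options: 16−1→G=0, 16−2→G=2, 16−5→G=2. Hits: 1.
Stack B: need g' = 0⊕1 = 1. Options: 12−1→G=2, 12−2→G=1, 12−5→G=1. Hits: 2.
Stack C: need g' = 0⊕1 = 1. Options: 15−1→G=2, 15−2→G=1, 15−5→G=1. Hits: 2.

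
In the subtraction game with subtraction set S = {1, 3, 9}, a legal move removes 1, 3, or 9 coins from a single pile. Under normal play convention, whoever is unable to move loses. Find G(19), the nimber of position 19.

1

n :  0  1  2  3  4  5  6  7  8  9 10 11 12 13 14 15 16 17 18 19
G :  0  1  0  1  0  1  0  1  0  1  0  1  0  1  0  1  0  1  0  1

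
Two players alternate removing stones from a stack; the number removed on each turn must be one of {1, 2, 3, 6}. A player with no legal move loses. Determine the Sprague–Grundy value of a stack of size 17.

1

n :  0  1  2  3  4  5  6  7  8  9 10 11 12 13 14 15 16 17
G :  0  1  2  3  0  1  2  3  0  1  2  3  0  1  2  3  0  1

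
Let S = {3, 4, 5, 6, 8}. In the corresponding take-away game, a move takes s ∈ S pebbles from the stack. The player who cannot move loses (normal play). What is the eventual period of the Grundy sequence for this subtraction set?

n :  0  1  2  3  4  5  6  7  8  9 10 11 12 13 14 15 16 17 18 19 20 21 22 23
G :  0  0  0  1  1  1  2  2  2  3  3  0  0  0  1  1  1  2  2  2  3  3  0  0
G(n+11) = G(n) holds for n = 0,…,7 (a full window of length max(S) = 8), so the sequence is purely periodic with period 11.

11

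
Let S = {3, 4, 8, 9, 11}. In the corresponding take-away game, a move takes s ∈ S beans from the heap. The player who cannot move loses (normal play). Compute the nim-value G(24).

n :  0  1  2  3  4  5  6  7  8  9 10 11 12 13 14 15 16 17 18 19 20 21 22 23 24
G :  0  0  0  1  1  1  2  0  2  3  1  3  4  2  0  5  3  1  2  0  0  0  1  1  1

1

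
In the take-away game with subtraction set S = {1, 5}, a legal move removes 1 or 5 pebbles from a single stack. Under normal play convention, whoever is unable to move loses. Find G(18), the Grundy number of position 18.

n :  0  1  2  3  4  5  6  7  8  9 10 11 12 13 14 15 16 17 18
G :  0  1  0  1  0  1  0  1  0  1  0  1  0  1  0  1  0  1  0

0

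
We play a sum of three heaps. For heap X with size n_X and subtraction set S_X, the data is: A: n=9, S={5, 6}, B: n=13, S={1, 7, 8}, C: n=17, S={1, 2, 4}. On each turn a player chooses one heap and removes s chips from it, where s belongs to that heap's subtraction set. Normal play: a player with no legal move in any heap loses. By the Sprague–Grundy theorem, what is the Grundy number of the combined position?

0

Heap A, S = {5, 6}:
G(0) = 0
G(1) = mex{} = 0
G(2) = mex{} = 0
G(3) = mex{} = 0
G(4) = mex{} = 0
G(5) = mex{0} = 1
G(6) = mex{0,0} = 1
G(7) = mex{0,0} = 1
G(8) = mex{0,0} = 1
G(9) = mex{0,0} = 1
G_A(9) = 1.
Heap B, S = {1, 7, 8}:
G(0) = 0
G(1) = mex{0} = 1
G(2) = mex{1} = 0
G(3) = mex{0} = 1
G(4) = mex{1} = 0
G(5) = mex{0} = 1
G(6) = mex{1} = 0
G(7) = mex{0,0} = 1
G(8) = mex{1,1,0} = 2
G(9) = mex{2,0,1} = 3
G(10) = mex{3,1,0} = 2
G(11) = mex{2,0,1} = 3
G(12) = mex{3,1,0} = 2
G(13) = mex{2,0,1} = 3
G_B(13) = 3.
Heap C, S = {1, 2, 4}:
n :  0  1  2  3  4  5  6  7  8  9 10 11 12 13 14 15 16 17
G :  0  1  2  0  1  2  0  1  2  0  1  2  0  1  2  0  1  2
G_C(17) = 2.
Combined Grundy value = 1 ⊕ 3 ⊕ 2 = 0.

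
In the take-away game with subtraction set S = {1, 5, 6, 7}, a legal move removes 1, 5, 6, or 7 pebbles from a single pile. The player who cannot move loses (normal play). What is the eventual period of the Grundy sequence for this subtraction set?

n :  0  1  2  3  4  5  6  7  8  9 10 11 12 13 14 15 16 17 18 19 20 21 22 23 24 25
G :  0  1  0  1  0  1  2  3  2  3  2  3  0  1  0  1  0  1  2  3  2  3  2  3  0  1
G(n+12) = G(n) holds for n = 0,…,6 (a full window of length max(S) = 7), so the sequence is purely periodic with period 12.

12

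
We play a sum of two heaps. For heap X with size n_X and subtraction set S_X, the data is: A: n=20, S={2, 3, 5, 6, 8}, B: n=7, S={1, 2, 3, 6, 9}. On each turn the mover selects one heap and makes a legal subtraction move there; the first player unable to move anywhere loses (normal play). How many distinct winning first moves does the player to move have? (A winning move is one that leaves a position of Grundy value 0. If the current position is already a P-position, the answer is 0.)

Heap A, S = {2, 3, 5, 6, 8}:
G(0) = 0
G(1) = mex{} = 0
G(2) = mex{0} = 1
G(3) = mex{0,0} = 1
G(4) = mex{1,0} = 2
G(5) = mex{1,1,0} = 2
G(6) = mex{2,1,0,0} = 3
G(7) = mex{2,2,1,0} = 3
G(8) = mex{3,2,1,1,0} = 4
G(9) = mex{3,3,2,1,0} = 4
G(10) = mex{4,3,2,2,1} = 0
G(11) = mex{4,4,3,2,1} = 0
G(12) = mex{0,4,3,3,2} = 1
G(13) = mex{0,0,4,3,2} = 1
G(14) = mex{1,0,4,4,3} = 2
G(15) = mex{1,1,0,4,3} = 2
G(16) = mex{2,1,0,0,4} = 3
G(17) = mex{2,2,1,0,4} = 3
G(18) = mex{3,2,1,1,0} = 4
G(19) = mex{3,3,2,1,0} = 4
G(20) = mex{4,3,2,2,1} = 0
G_A(20) = 0.
Heap B, S = {1, 2, 3, 6, 9}:
G(0) = 0
G(1) = mex{0} = 1
G(2) = mex{1,0} = 2
G(3) = mex{2,1,0} = 3
G(4) = mex{3,2,1} = 0
G(5) = mex{0,3,2} = 1
G(6) = mex{1,0,3,0} = 2
G(7) = mex{2,1,0,1} = 3
G_B(7) = 3.
Combined Grundy value = 0 ⊕ 3 = 3.
A winning move leaves total XOR = 0, i.e. changes one component's Grundy value g to g ⊕ X where X is the current total.
Heap A: need g' = 0⊕3 = 3. Options: 20−2→G=4, 20−3→G=3, 20−5→G=2, 20−6→G=2, 20−8→G=1. Hits: 1.
Heap B: need g' = 3⊕3 = 0. Options: 7−1→G=2, 7−2→G=1, 7−3→G=0, 7−6→G=1. Hits: 1.

2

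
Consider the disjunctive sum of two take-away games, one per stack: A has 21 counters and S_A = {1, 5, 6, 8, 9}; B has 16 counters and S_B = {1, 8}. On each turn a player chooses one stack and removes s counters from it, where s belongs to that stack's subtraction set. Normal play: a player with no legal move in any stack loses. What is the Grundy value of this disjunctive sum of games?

2

Stack A, S = {1, 5, 6, 8, 9}:
G(0) = 0
G(1) = mex{0} = 1
G(2) = mex{1} = 0
G(3) = mex{0} = 1
G(4) = mex{1} = 0
G(5) = mex{0,0} = 1
G(6) = mex{1,1,0} = 2
G(7) = mex{2,0,1} = 3
G(8) = mex{3,1,0,0} = 2
G(9) = mex{2,0,1,1,0} = 3
G(10) = mex{3,1,0,0,1} = 2
G(11) = mex{2,2,1,1,0} = 3
G(12) = mex{3,3,2,0,1} = 4
G(13) = mex{4,2,3,1,0} = 5
G(14) = mex{5,3,2,2,1} = 0
G(15) = mex{0,2,3,3,2} = 1
G(16) = mex{1,3,2,2,3} = 0
G(17) = mex{0,4,3,3,2} = 1
G(18) = mex{1,5,4,2,3} = 0
G(19) = mex{0,0,5,3,2} = 1
G(20) = mex{1,1,0,4,3} = 2
G(21) = mex{2,0,1,5,4} = 3
G_A(21) = 3.
Stack B, S = {1, 8}:
G(0) = 0
G(1) = mex{0} = 1
G(2) = mex{1} = 0
G(3) = mex{0} = 1
G(4) = mex{1} = 0
G(5) = mex{0} = 1
G(6) = mex{1} = 0
G(7) = mex{0} = 1
G(8) = mex{1,0} = 2
G(9) = mex{2,1} = 0
G(10) = mex{0,0} = 1
G(11) = mex{1,1} = 0
G(12) = mex{0,0} = 1
G(13) = mex{1,1} = 0
G(14) = mex{0,0} = 1
G(15) = mex{1,1} = 0
G(16) = mex{0,2} = 1
G_B(16) = 1.
Combined Grundy value = 3 ⊕ 1 = 2.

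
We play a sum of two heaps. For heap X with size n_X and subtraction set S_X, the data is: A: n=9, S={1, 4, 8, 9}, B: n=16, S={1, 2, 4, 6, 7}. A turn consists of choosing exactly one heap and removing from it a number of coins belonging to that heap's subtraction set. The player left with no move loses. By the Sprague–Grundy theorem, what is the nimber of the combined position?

Heap A, S = {1, 4, 8, 9}:
n : 0 1 2 3 4 5 6 7 8 9
G : 0 1 0 1 2 0 1 0 1 2
G_A(9) = 2.
Heap B, S = {1, 2, 4, 6, 7}:
n :  0  1  2  3  4  5  6  7  8  9 10 11 12 13 14 15 16
G :  0  1  2  0  1  2  3  4  0  1  2  0  1  2  3  4  0
G_B(16) = 0.
Combined Grundy value = 2 ⊕ 0 = 2.

2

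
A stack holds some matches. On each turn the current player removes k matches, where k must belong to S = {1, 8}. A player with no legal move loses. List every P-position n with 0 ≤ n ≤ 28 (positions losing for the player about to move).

0, 2, 4, 6, 9, 11, 13, 15, 18, 20, 22, 24, 27

n :  0  1  2  3  4  5  6  7  8  9 10 11 12 13 14 15 16 17 18 19 20 21 22 23 24 25 26 27 28
G :  0  1  0  1  0  1  0  1  2  0  1  0  1  0  1  0  1  2  0  1  0  1  0  1  0  1  2  0  1
P-positions are exactly the n with G(n) = 0.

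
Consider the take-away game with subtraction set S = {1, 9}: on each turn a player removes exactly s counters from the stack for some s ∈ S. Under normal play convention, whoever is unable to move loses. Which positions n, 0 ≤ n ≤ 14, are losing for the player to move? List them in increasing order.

0, 2, 4, 6, 8, 10, 12, 14

n :  0  1  2  3  4  5  6  7  8  9 10 11 12 13 14
G :  0  1  0  1  0  1  0  1  0  1  0  1  0  1  0
P-positions are exactly the n with G(n) = 0.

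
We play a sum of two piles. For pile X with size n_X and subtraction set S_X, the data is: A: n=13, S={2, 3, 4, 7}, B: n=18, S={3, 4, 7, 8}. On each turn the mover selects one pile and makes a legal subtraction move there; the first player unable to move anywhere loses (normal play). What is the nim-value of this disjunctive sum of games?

Pile A, S = {2, 3, 4, 7}:
G(0) = 0
G(1) = mex{} = 0
G(2) = mex{0} = 1
G(3) = mex{0,0} = 1
G(4) = mex{1,0,0} = 2
G(5) = mex{1,1,0} = 2
G(6) = mex{2,1,1} = 0
G(7) = mex{2,2,1,0} = 3
G(8) = mex{0,2,2,0} = 1
G(9) = mex{3,0,2,1} = 4
G(10) = mex{1,3,0,1} = 2
G(11) = mex{4,1,3,2} = 0
G(12) = mex{2,4,1,2} = 0
G(13) = mex{0,2,4,0} = 1
G_A(13) = 1.
Pile B, S = {3, 4, 7, 8}:
n :  0  1  2  3  4  5  6  7  8  9 10 11 12 13 14 15 16 17 18
G :  0  0  0  1  1  1  2  2  2  3  3  0  0  0  1  1  1  2  2
G_B(18) = 2.
Combined Grundy value = 1 ⊕ 2 = 3.

3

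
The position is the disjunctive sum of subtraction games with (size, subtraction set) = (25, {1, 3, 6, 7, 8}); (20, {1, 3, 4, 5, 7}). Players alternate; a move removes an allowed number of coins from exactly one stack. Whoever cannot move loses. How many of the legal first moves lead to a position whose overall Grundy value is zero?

Stack A, S = {1, 3, 6, 7, 8}:
G(0) = 0
G(1) = mex{0} = 1
G(2) = mex{1} = 0
G(3) = mex{0,0} = 1
G(4) = mex{1,1} = 0
G(5) = mex{0,0} = 1
G(6) = mex{1,1,0} = 2
G(7) = mex{2,0,1,0} = 3
G(8) = mex{3,1,0,1,0} = 2
G(9) = mex{2,2,1,0,1} = 3
G(10) = mex{3,3,0,1,0} = 2
G(11) = mex{2,2,1,0,1} = 3
G(12) = mex{3,3,2,1,0} = 4
G(13) = mex{4,2,3,2,1} = 0
G(14) = mex{0,3,2,3,2} = 1
G(15) = mex{1,4,3,2,3} = 0
G(16) = mex{0,0,2,3,2} = 1
G(17) = mex{1,1,3,2,3} = 0
G(18) = mex{0,0,4,3,2} = 1
G(19) = mex{1,1,0,4,3} = 2
G(20) = mex{2,0,1,0,4} = 3
G(21) = mex{3,1,0,1,0} = 2
G(22) = mex{2,2,1,0,1} = 3
G(23) = mex{3,3,0,1,0} = 2
G(24) = mex{2,2,1,0,1} = 3
G(25) = mex{3,3,2,1,0} = 4
G_A(25) = 4.
Stack B, S = {1, 3, 4, 5, 7}:
G(0) = 0
G(1) = mex{0} = 1
G(2) = mex{1} = 0
G(3) = mex{0,0} = 1
G(4) = mex{1,1,0} = 2
G(5) = mex{2,0,1,0} = 3
G(6) = mex{3,1,0,1} = 2
G(7) = mex{2,2,1,0,0} = 3
G(8) = mex{3,3,2,1,1} = 0
G(9) = mex{0,2,3,2,0} = 1
G(10) = mex{1,3,2,3,1} = 0
G(11) = mex{0,0,3,2,2} = 1
G(12) = mex{1,1,0,3,3} = 2
G(13) = mex{2,0,1,0,2} = 3
G(14) = mex{3,1,0,1,3} = 2
G(15) = mex{2,2,1,0,0} = 3
G(16) = mex{3,3,2,1,1} = 0
G(17) = mex{0,2,3,2,0} = 1
G(18) = mex{1,3,2,3,1} = 0
G(19) = mex{0,0,3,2,2} = 1
G(20) = mex{1,1,0,3,3} = 2
G_B(20) = 2.
Combined Grundy value = 4 ⊕ 2 = 6.
A winning move leaves total XOR = 0, i.e. changes one component's Grundy value g to g ⊕ X where X is the current total.
Stack A: need g' = 4⊕6 = 2. Options: 25−1→G=3, 25−3→G=3, 25−6→G=2, 25−7→G=1, 25−8→G=0. Hits: 1.
Stack B: need g' = 2⊕6 = 4. Options: 20−1→G=1, 20−3→G=1, 20−4→G=0, 20−5→G=3, 20−7→G=3. Hits: 0.

1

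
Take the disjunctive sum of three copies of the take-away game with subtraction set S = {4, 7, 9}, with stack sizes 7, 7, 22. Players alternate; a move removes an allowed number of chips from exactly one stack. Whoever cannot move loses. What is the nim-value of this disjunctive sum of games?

2

All stacks use S = {4, 7, 9}:
G(0) = 0
G(1) = mex{} = 0
G(2) = mex{} = 0
G(3) = mex{} = 0
G(4) = mex{0} = 1
G(5) = mex{0} = 1
G(6) = mex{0} = 1
G(7) = mex{0,0} = 1
G(8) = mex{1,0} = 2
G(9) = mex{1,0,0} = 2
G(10) = mex{1,0,0} = 2
G(11) = mex{1,1,0} = 2
G(12) = mex{2,1,0} = 3
G(13) = mex{2,1,1} = 0
G(14) = mex{2,1,1} = 0
G(15) = mex{2,2,1} = 0
G(16) = mex{3,2,1} = 0
G(17) = mex{0,2,2} = 1
G(18) = mex{0,2,2} = 1
G(19) = mex{0,3,2} = 1
G(20) = mex{0,0,2} = 1
G(21) = mex{1,0,3} = 2
G(22) = mex{1,0,0} = 2
Stack A: G(7) = 1.
Stack B: G(7) = 1.
Stack C: G(22) = 2.
Combined Grundy value = 1 ⊕ 1 ⊕ 2 = 2.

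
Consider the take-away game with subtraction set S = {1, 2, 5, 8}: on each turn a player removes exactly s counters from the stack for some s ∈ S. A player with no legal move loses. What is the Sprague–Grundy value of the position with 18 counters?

n :  0  1  2  3  4  5  6  7  8  9 10 11 12 13 14 15 16 17 18
G :  0  1  2  0  1  2  0  1  2  0  1  2  0  1  2  0  1  2  0

0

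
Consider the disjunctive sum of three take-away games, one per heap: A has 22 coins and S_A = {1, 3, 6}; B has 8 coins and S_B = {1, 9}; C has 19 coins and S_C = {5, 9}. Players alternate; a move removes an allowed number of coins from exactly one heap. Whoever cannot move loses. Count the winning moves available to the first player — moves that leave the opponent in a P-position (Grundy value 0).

Heap A, S = {1, 3, 6}:
G(0) = 0
G(1) = mex{0} = 1
G(2) = mex{1} = 0
G(3) = mex{0,0} = 1
G(4) = mex{1,1} = 0
G(5) = mex{0,0} = 1
G(6) = mex{1,1,0} = 2
G(7) = mex{2,0,1} = 3
G(8) = mex{3,1,0} = 2
G(9) = mex{2,2,1} = 0
G(10) = mex{0,3,0} = 1
G(11) = mex{1,2,1} = 0
G(12) = mex{0,0,2} = 1
G(13) = mex{1,1,3} = 0
G(14) = mex{0,0,2} = 1
G(15) = mex{1,1,0} = 2
G(16) = mex{2,0,1} = 3
G(17) = mex{3,1,0} = 2
G(18) = mex{2,2,1} = 0
G(19) = mex{0,3,0} = 1
G(20) = mex{1,2,1} = 0
G(21) = mex{0,0,2} = 1
G(22) = mex{1,1,3} = 0
G_A(22) = 0.
Heap B, S = {1, 9}:
n : 0 1 2 3 4 5 6 7 8
G : 0 1 0 1 0 1 0 1 0
G_B(8) = 0.
Heap C, S = {5, 9}:
G(0) = 0
G(1) = mex{} = 0
G(2) = mex{} = 0
G(3) = mex{} = 0
G(4) = mex{} = 0
G(5) = mex{0} = 1
G(6) = mex{0} = 1
G(7) = mex{0} = 1
G(8) = mex{0} = 1
G(9) = mex{0,0} = 1
G(10) = mex{1,0} = 2
G(11) = mex{1,0} = 2
G(12) = mex{1,0} = 2
G(13) = mex{1,0} = 2
G(14) = mex{1,1} = 0
G(15) = mex{2,1} = 0
G(16) = mex{2,1} = 0
G(17) = mex{2,1} = 0
G(18) = mex{2,1} = 0
G(19) = mex{0,2} = 1
G_C(19) = 1.
Combined Grundy value = 0 ⊕ 0 ⊕ 1 = 1.
A winning move leaves total XOR = 0, i.e. changes one component's Grundy value g to g ⊕ X where X is the current total.
Heap A: need g' = 0⊕1 = 1. Options: 22−1→G=1, 22−3→G=1, 22−6→G=3. Hits: 2.
Heap B: need g' = 0⊕1 = 1. Options: 8−1→G=1. Hits: 1.
Heap C: need g' = 1⊕1 = 0. Options: 19−5→G=0, 19−9→G=2. Hits: 1.

4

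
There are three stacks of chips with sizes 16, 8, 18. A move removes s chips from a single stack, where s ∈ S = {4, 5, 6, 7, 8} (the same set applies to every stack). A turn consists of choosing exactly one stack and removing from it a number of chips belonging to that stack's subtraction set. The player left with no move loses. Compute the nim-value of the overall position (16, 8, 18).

2

All stacks use S = {4, 5, 6, 7, 8}:
n :  0  1  2  3  4  5  6  7  8  9 10 11 12 13 14 15 16 17 18
G :  0  0  0  0  1  1  1  1  2  2  2  2  0  0  0  0  1  1  1
Stack A: G(16) = 1.
Stack B: G(8) = 2.
Stack C: G(18) = 1.
Combined Grundy value = 1 ⊕ 2 ⊕ 1 = 2.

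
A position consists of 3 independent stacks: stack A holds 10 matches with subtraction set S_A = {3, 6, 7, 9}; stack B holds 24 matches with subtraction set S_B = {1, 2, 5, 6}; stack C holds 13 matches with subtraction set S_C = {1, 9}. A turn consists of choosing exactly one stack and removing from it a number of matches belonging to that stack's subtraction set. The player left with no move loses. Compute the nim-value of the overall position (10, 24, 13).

Stack A, S = {3, 6, 7, 9}:
n :  0  1  2  3  4  5  6  7  8  9 10
G :  0  0  0  1  1  1  2  2  2  3  3
G_A(10) = 3.
Stack B, S = {1, 2, 5, 6}:
G(0) = 0
G(1) = mex{0} = 1
G(2) = mex{1,0} = 2
G(3) = mex{2,1} = 0
G(4) = mex{0,2} = 1
G(5) = mex{1,0,0} = 2
G(6) = mex{2,1,1,0} = 3
G(7) = mex{3,2,2,1} = 0
G(8) = mex{0,3,0,2} = 1
G(9) = mex{1,0,1,0} = 2
G(10) = mex{2,1,2,1} = 0
G(11) = mex{0,2,3,2} = 1
G(12) = mex{1,0,0,3} = 2
G(13) = mex{2,1,1,0} = 3
G(14) = mex{3,2,2,1} = 0
G(15) = mex{0,3,0,2} = 1
G(16) = mex{1,0,1,0} = 2
G(17) = mex{2,1,2,1} = 0
G(18) = mex{0,2,3,2} = 1
G(19) = mex{1,0,0,3} = 2
G(20) = mex{2,1,1,0} = 3
G(21) = mex{3,2,2,1} = 0
G(22) = mex{0,3,0,2} = 1
G(23) = mex{1,0,1,0} = 2
G(24) = mex{2,1,2,1} = 0
G_B(24) = 0.
Stack C, S = {1, 9}:
G(0) = 0
G(1) = mex{0} = 1
G(2) = mex{1} = 0
G(3) = mex{0} = 1
G(4) = mex{1} = 0
G(5) = mex{0} = 1
G(6) = mex{1} = 0
G(7) = mex{0} = 1
G(8) = mex{1} = 0
G(9) = mex{0,0} = 1
G(10) = mex{1,1} = 0
G(11) = mex{0,0} = 1
G(12) = mex{1,1} = 0
G(13) = mex{0,0} = 1
G_C(13) = 1.
Combined Grundy value = 3 ⊕ 0 ⊕ 1 = 2.

2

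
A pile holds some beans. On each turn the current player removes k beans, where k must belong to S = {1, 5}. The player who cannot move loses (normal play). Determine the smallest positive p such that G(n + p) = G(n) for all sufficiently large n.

n :  0  1  2  3  4  5  6  7  8  9 10 11 12 13 14
G :  0  1  0  1  0  1  0  1  0  1  0  1  0  1  0
G(n+2) = G(n) holds for n = 0,…,4 (a full window of length max(S) = 5), so the sequence is purely periodic with period 2.

2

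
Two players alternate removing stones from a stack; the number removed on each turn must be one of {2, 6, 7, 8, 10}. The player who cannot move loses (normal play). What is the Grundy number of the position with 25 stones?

G(0) = 0
G(1) = mex{} = 0
G(2) = mex{0} = 1
G(3) = mex{0} = 1
G(4) = mex{1} = 0
G(5) = mex{1} = 0
G(6) = mex{0,0} = 1
G(7) = mex{0,0,0} = 1
G(8) = mex{1,1,0,0} = 2
G(9) = mex{1,1,1,0} = 2
G(10) = mex{2,0,1,1,0} = 3
G(11) = mex{2,0,0,1,0} = 3
G(12) = mex{3,1,0,0,1} = 2
G(13) = mex{3,1,1,0,1} = 2
G(14) = mex{2,2,1,1,0} = 3
G(15) = mex{2,2,2,1,0} = 3
G(16) = mex{3,3,2,2,1} = 0
G(17) = mex{3,3,3,2,1} = 0
G(18) = mex{0,2,3,3,2} = 1
G(19) = mex{0,2,2,3,2} = 1
G(20) = mex{1,3,2,2,3} = 0
G(21) = mex{1,3,3,2,3} = 0
G(22) = mex{0,0,3,3,2} = 1
G(23) = mex{0,0,0,3,2} = 1
G(24) = mex{1,1,0,0,3} = 2
G(25) = mex{1,1,1,0,3} = 2

2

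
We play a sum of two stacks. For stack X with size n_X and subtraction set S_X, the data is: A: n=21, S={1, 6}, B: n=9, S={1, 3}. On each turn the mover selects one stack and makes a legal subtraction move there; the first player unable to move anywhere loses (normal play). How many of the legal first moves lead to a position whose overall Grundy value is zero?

3

Stack A, S = {1, 6}:
n :  0  1  2  3  4  5  6  7  8  9 10 11 12 13 14 15 16 17 18 19 20 21
G :  0  1  0  1  0  1  2  0  1  0  1  0  1  2  0  1  0  1  0  1  2  0
G_A(21) = 0.
Stack B, S = {1, 3}:
G(0) = 0
G(1) = mex{0} = 1
G(2) = mex{1} = 0
G(3) = mex{0,0} = 1
G(4) = mex{1,1} = 0
G(5) = mex{0,0} = 1
G(6) = mex{1,1} = 0
G(7) = mex{0,0} = 1
G(8) = mex{1,1} = 0
G(9) = mex{0,0} = 1
G_B(9) = 1.
Combined Grundy value = 0 ⊕ 1 = 1.
A winning move leaves total XOR = 0, i.e. changes one component's Grundy value g to g ⊕ X where X is the current total.
Stack A: need g' = 0⊕1 = 1. Options: 21−1→G=2, 21−6→G=1. Hits: 1.
Stack B: need g' = 1⊕1 = 0. Options: 9−1→G=0, 9−3→G=0. Hits: 2.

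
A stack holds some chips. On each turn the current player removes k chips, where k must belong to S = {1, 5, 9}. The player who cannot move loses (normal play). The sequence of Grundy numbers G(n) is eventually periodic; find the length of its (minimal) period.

n :  0  1  2  3  4  5  6  7  8  9 10 11 12 13 14
G :  0  1  0  1  0  1  0  1  0  1  0  1  0  1  0
G(n+2) = G(n) holds for n = 0,…,8 (a full window of length max(S) = 9), so the sequence is purely periodic with period 2.

2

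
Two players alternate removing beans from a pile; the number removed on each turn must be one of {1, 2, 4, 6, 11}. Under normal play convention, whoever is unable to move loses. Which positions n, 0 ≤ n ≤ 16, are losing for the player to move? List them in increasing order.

0, 3, 8, 13, 16

G(0) = 0
G(1) = mex{0} = 1
G(2) = mex{1,0} = 2
G(3) = mex{2,1} = 0
G(4) = mex{0,2,0} = 1
G(5) = mex{1,0,1} = 2
G(6) = mex{2,1,2,0} = 3
G(7) = mex{3,2,0,1} = 4
G(8) = mex{4,3,1,2} = 0
G(9) = mex{0,4,2,0} = 1
G(10) = mex{1,0,3,1} = 2
G(11) = mex{2,1,4,2,0} = 3
G(12) = mex{3,2,0,3,1} = 4
G(13) = mex{4,3,1,4,2} = 0
G(14) = mex{0,4,2,0,0} = 1
G(15) = mex{1,0,3,1,1} = 2
G(16) = mex{2,1,4,2,2} = 0
P-positions are exactly the n with G(n) = 0.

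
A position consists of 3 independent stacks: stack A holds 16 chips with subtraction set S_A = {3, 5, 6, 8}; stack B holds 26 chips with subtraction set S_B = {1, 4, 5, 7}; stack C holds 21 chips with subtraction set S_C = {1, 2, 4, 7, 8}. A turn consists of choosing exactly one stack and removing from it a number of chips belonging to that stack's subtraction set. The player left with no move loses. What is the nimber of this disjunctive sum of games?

1

Stack A, S = {3, 5, 6, 8}:
G(0) = 0
G(1) = mex{} = 0
G(2) = mex{} = 0
G(3) = mex{0} = 1
G(4) = mex{0} = 1
G(5) = mex{0,0} = 1
G(6) = mex{1,0,0} = 2
G(7) = mex{1,0,0} = 2
G(8) = mex{1,1,0,0} = 2
G(9) = mex{2,1,1,0} = 3
G(10) = mex{2,1,1,0} = 3
G(11) = mex{2,2,1,1} = 0
G(12) = mex{3,2,2,1} = 0
G(13) = mex{3,2,2,1} = 0
G(14) = mex{0,3,2,2} = 1
G(15) = mex{0,3,3,2} = 1
G(16) = mex{0,0,3,2} = 1
G_A(16) = 1.
Stack B, S = {1, 4, 5, 7}:
n :  0  1  2  3  4  5  6  7  8  9 10 11 12 13 14 15 16 17 18 19 20 21 22 23 24 25 26
G :  0  1  0  1  2  3  2  3  0  1  0  1  2  3  2  3  0  1  0  1  2  3  2  3  0  1  0
G_B(26) = 0.
Stack C, S = {1, 2, 4, 7, 8}:
G(0) = 0
G(1) = mex{0} = 1
G(2) = mex{1,0} = 2
G(3) = mex{2,1} = 0
G(4) = mex{0,2,0} = 1
G(5) = mex{1,0,1} = 2
G(6) = mex{2,1,2} = 0
G(7) = mex{0,2,0,0} = 1
G(8) = mex{1,0,1,1,0} = 2
G(9) = mex{2,1,2,2,1} = 0
G(10) = mex{0,2,0,0,2} = 1
G(11) = mex{1,0,1,1,0} = 2
G(12) = mex{2,1,2,2,1} = 0
G(13) = mex{0,2,0,0,2} = 1
G(14) = mex{1,0,1,1,0} = 2
G(15) = mex{2,1,2,2,1} = 0
G(16) = mex{0,2,0,0,2} = 1
G(17) = mex{1,0,1,1,0} = 2
G(18) = mex{2,1,2,2,1} = 0
G(19) = mex{0,2,0,0,2} = 1
G(20) = mex{1,0,1,1,0} = 2
G(21) = mex{2,1,2,2,1} = 0
G_C(21) = 0.
Combined Grundy value = 1 ⊕ 0 ⊕ 0 = 1.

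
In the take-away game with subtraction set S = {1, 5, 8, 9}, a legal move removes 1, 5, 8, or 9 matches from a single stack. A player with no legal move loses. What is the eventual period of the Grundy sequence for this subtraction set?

16

n :  0  1  2  3  4  5  6  7  8  9 10 11 12 13 14 15 16 17 18 19 20 21 22 23 24 25 26 27 28 29 30 31 32 33
G :  0  1  0  1  0  1  0  1  2  3  2  3  2  3  2  3  0  1  0  1  0  1  0  1  2  3  2  3  2  3  2  3  0  1
G(n+16) = G(n) holds for n = 0,…,8 (a full window of length max(S) = 9), so the sequence is purely periodic with period 16.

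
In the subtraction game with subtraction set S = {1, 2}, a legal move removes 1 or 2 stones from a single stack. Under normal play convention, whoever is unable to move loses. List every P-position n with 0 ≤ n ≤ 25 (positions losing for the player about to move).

G(0) = 0
G(1) = mex{0} = 1
G(2) = mex{1,0} = 2
G(3) = mex{2,1} = 0
G(4) = mex{0,2} = 1
G(5) = mex{1,0} = 2
G(6) = mex{2,1} = 0
G(7) = mex{0,2} = 1
G(8) = mex{1,0} = 2
G(9) = mex{2,1} = 0
G(10) = mex{0,2} = 1
G(11) = mex{1,0} = 2
G(12) = mex{2,1} = 0
G(13) = mex{0,2} = 1
G(14) = mex{1,0} = 2
G(15) = mex{2,1} = 0
G(16) = mex{0,2} = 1
G(17) = mex{1,0} = 2
G(18) = mex{2,1} = 0
G(19) = mex{0,2} = 1
G(20) = mex{1,0} = 2
G(21) = mex{2,1} = 0
G(22) = mex{0,2} = 1
G(23) = mex{1,0} = 2
G(24) = mex{2,1} = 0
G(25) = mex{0,2} = 1
P-positions are exactly the n with G(n) = 0.

0, 3, 6, 9, 12, 15, 18, 21, 24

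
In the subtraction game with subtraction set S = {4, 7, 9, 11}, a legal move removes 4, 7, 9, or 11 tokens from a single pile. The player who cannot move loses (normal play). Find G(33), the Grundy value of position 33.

0

G(0) = 0
G(1) = mex{} = 0
G(2) = mex{} = 0
G(3) = mex{} = 0
G(4) = mex{0} = 1
G(5) = mex{0} = 1
G(6) = mex{0} = 1
G(7) = mex{0,0} = 1
G(8) = mex{1,0} = 2
G(9) = mex{1,0,0} = 2
G(10) = mex{1,0,0} = 2
G(11) = mex{1,1,0,0} = 2
G(12) = mex{2,1,0,0} = 3
G(13) = mex{2,1,1,0} = 3
G(14) = mex{2,1,1,0} = 3
G(15) = mex{2,2,1,1} = 0
G(16) = mex{3,2,1,1} = 0
G(17) = mex{3,2,2,1} = 0
G(18) = mex{3,2,2,1} = 0
G(19) = mex{0,3,2,2} = 1
G(20) = mex{0,3,2,2} = 1
G(21) = mex{0,3,3,2} = 1
G(22) = mex{0,0,3,2} = 1
G(23) = mex{1,0,3,3} = 2
G(24) = mex{1,0,0,3} = 2
G(25) = mex{1,0,0,3} = 2
G(26) = mex{1,1,0,0} = 2
G(27) = mex{2,1,0,0} = 3
G(28) = mex{2,1,1,0} = 3
G(29) = mex{2,1,1,0} = 3
G(30) = mex{2,2,1,1} = 0
G(31) = mex{3,2,1,1} = 0
G(32) = mex{3,2,2,1} = 0
G(33) = mex{3,2,2,1} = 0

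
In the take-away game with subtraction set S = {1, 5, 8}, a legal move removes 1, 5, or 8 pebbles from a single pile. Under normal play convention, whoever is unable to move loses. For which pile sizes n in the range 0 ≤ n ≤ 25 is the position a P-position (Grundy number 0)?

n :  0  1  2  3  4  5  6  7  8  9 10 11 12 13 14 15 16 17 18 19 20 21 22 23 24 25
G :  0  1  0  1  0  1  0  1  2  3  2  3  2  0  1  0  1  0  1  0  1  2  3  2  3  2
P-positions are exactly the n with G(n) = 0.

0, 2, 4, 6, 13, 15, 17, 19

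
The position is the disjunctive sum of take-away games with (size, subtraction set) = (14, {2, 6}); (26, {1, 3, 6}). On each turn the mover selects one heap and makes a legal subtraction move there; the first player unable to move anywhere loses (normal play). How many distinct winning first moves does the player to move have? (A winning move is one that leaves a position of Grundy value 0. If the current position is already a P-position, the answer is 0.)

Heap A, S = {2, 6}:
G(0) = 0
G(1) = mex{} = 0
G(2) = mex{0} = 1
G(3) = mex{0} = 1
G(4) = mex{1} = 0
G(5) = mex{1} = 0
G(6) = mex{0,0} = 1
G(7) = mex{0,0} = 1
G(8) = mex{1,1} = 0
G(9) = mex{1,1} = 0
G(10) = mex{0,0} = 1
G(11) = mex{0,0} = 1
G(12) = mex{1,1} = 0
G(13) = mex{1,1} = 0
G(14) = mex{0,0} = 1
G_A(14) = 1.
Heap B, S = {1, 3, 6}:
n :  0  1  2  3  4  5  6  7  8  9 10 11 12 13 14 15 16 17 18 19 20 21 22 23 24 25 26
G :  0  1  0  1  0  1  2  3  2  0  1  0  1  0  1  2  3  2  0  1  0  1  0  1  2  3  2
G_B(26) = 2.
Combined Grundy value = 1 ⊕ 2 = 3.
A winning move leaves total XOR = 0, i.e. changes one component's Grundy value g to g ⊕ X where X is the current total.
Heap A: need g' = 1⊕3 = 2. Options: 14−2→G=0, 14−6→G=0. Hits: 0.
Heap B: need g' = 2⊕3 = 1. Options: 26−1→G=3, 26−3→G=1, 26−6→G=0. Hits: 1.

1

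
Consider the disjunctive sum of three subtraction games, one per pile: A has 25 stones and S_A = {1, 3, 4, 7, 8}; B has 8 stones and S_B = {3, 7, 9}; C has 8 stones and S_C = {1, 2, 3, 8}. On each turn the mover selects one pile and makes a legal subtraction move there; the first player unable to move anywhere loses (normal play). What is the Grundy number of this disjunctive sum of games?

Pile A, S = {1, 3, 4, 7, 8}:
G(0) = 0
G(1) = mex{0} = 1
G(2) = mex{1} = 0
G(3) = mex{0,0} = 1
G(4) = mex{1,1,0} = 2
G(5) = mex{2,0,1} = 3
G(6) = mex{3,1,0} = 2
G(7) = mex{2,2,1,0} = 3
G(8) = mex{3,3,2,1,0} = 4
G(9) = mex{4,2,3,0,1} = 5
G(10) = mex{5,3,2,1,0} = 4
G(11) = mex{4,4,3,2,1} = 0
G(12) = mex{0,5,4,3,2} = 1
G(13) = mex{1,4,5,2,3} = 0
G(14) = mex{0,0,4,3,2} = 1
G(15) = mex{1,1,0,4,3} = 2
G(16) = mex{2,0,1,5,4} = 3
G(17) = mex{3,1,0,4,5} = 2
G(18) = mex{2,2,1,0,4} = 3
G(19) = mex{3,3,2,1,0} = 4
G(20) = mex{4,2,3,0,1} = 5
G(21) = mex{5,3,2,1,0} = 4
G(22) = mex{4,4,3,2,1} = 0
G(23) = mex{0,5,4,3,2} = 1
G(24) = mex{1,4,5,2,3} = 0
G(25) = mex{0,0,4,3,2} = 1
G_A(25) = 1.
Pile B, S = {3, 7, 9}:
G(0) = 0
G(1) = mex{} = 0
G(2) = mex{} = 0
G(3) = mex{0} = 1
G(4) = mex{0} = 1
G(5) = mex{0} = 1
G(6) = mex{1} = 0
G(7) = mex{1,0} = 2
G(8) = mex{1,0} = 2
G_B(8) = 2.
Pile C, S = {1, 2, 3, 8}:
n : 0 1 2 3 4 5 6 7 8
G : 0 1 2 3 0 1 2 3 4
G_C(8) = 4.
Combined Grundy value = 1 ⊕ 2 ⊕ 4 = 7.

7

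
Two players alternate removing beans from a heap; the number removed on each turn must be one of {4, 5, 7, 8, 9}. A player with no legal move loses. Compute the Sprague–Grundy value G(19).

1

n :  0  1  2  3  4  5  6  7  8  9 10 11 12 13 14 15 16 17 18 19
G :  0  0  0  0  1  1  1  1  2  2  2  2  3  0  0  0  0  1  1  1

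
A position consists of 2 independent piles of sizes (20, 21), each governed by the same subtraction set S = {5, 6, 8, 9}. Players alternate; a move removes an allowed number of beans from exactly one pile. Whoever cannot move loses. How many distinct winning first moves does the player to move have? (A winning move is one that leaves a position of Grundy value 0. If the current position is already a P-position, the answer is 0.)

All piles use S = {5, 6, 8, 9}:
n :  0  1  2  3  4  5  6  7  8  9 10 11 12 13 14 15 16 17 18 19 20 21
G :  0  0  0  0  0  1  1  1  1  1  2  2  2  2  0  0  0  0  0  1  1  1
Pile A: G(20) = 1.
Pile B: G(21) = 1.
Combined Grundy value = 1 ⊕ 1 = 0.
A winning move leaves total XOR = 0, i.e. changes one component's Grundy value g to g ⊕ X where X is the current total.
Pile A: target g' = 1⊕0 = 1, but every legal move changes the Grundy value (mex property), so 0 moves.
Pile B: target g' = 1⊕0 = 1, but every legal move changes the Grundy value (mex property), so 0 moves.

0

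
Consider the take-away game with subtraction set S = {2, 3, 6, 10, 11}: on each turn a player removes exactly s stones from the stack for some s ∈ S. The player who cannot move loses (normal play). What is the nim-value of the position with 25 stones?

2

n :  0  1  2  3  4  5  6  7  8  9 10 11 12 13 14 15 16 17 18 19 20 21 22 23 24 25
G :  0  0  1  1  2  0  3  1  2  0  3  1  2  0  0  1  1  2  0  3  1  2  0  3  1  2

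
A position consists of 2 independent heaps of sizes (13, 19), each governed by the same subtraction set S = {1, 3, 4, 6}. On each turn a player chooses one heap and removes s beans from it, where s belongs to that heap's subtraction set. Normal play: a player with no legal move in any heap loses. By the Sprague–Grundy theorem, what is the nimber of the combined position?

1

All heaps use S = {1, 3, 4, 6}:
n :  0  1  2  3  4  5  6  7  8  9 10 11 12 13 14 15 16 17 18 19
G :  0  1  0  1  2  3  2  0  1  0  1  2  3  2  0  1  0  1  2  3
Heap A: G(13) = 2.
Heap B: G(19) = 3.
Combined Grundy value = 2 ⊕ 3 = 1.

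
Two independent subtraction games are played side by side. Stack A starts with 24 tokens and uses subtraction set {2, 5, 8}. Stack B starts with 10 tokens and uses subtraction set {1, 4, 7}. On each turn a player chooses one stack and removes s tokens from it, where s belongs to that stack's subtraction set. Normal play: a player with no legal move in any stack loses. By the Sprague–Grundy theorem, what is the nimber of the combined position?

Stack A, S = {2, 5, 8}:
n :  0  1  2  3  4  5  6  7  8  9 10 11 12 13 14 15 16 17 18 19 20 21 22 23 24
G :  0  0  1  1  0  2  1  0  2  1  0  0  1  1  0  2  1  0  2  1  0  0  1  1  0
G_A(24) = 0.
Stack B, S = {1, 4, 7}:
n :  0  1  2  3  4  5  6  7  8  9 10
G :  0  1  0  1  2  0  1  2  0  1  0
G_B(10) = 0.
Combined Grundy value = 0 ⊕ 0 = 0.

0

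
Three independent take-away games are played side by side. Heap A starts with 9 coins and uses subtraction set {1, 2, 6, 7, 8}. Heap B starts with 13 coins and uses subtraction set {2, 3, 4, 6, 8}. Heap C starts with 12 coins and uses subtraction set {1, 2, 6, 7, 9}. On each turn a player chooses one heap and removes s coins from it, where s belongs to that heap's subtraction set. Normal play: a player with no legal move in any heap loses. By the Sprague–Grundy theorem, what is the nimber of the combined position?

Heap A, S = {1, 2, 6, 7, 8}:
n : 0 1 2 3 4 5 6 7 8 9
G : 0 1 2 0 1 2 3 4 5 3
G_A(9) = 3.
Heap B, S = {2, 3, 4, 6, 8}:
n :  0  1  2  3  4  5  6  7  8  9 10 11 12 13
G :  0  0  1  1  2  2  3  3  4  4  0  0  1  1
G_B(13) = 1.
Heap C, S = {1, 2, 6, 7, 9}:
n :  0  1  2  3  4  5  6  7  8  9 10 11 12
G :  0  1  2  0  1  2  3  4  0  1  2  0  1
G_C(12) = 1.
Combined Grundy value = 3 ⊕ 1 ⊕ 1 = 3.

3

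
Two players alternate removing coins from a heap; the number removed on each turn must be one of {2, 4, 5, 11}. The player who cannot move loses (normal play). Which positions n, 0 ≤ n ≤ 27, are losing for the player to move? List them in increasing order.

0, 1, 7, 8, 14, 15, 21, 22

G(0) = 0
G(1) = mex{} = 0
G(2) = mex{0} = 1
G(3) = mex{0} = 1
G(4) = mex{1,0} = 2
G(5) = mex{1,0,0} = 2
G(6) = mex{2,1,0} = 3
G(7) = mex{2,1,1} = 0
G(8) = mex{3,2,1} = 0
G(9) = mex{0,2,2} = 1
G(10) = mex{0,3,2} = 1
G(11) = mex{1,0,3,0} = 2
G(12) = mex{1,0,0,0} = 2
G(13) = mex{2,1,0,1} = 3
G(14) = mex{2,1,1,1} = 0
G(15) = mex{3,2,1,2} = 0
G(16) = mex{0,2,2,2} = 1
G(17) = mex{0,3,2,3} = 1
G(18) = mex{1,0,3,0} = 2
G(19) = mex{1,0,0,0} = 2
G(20) = mex{2,1,0,1} = 3
G(21) = mex{2,1,1,1} = 0
G(22) = mex{3,2,1,2} = 0
G(23) = mex{0,2,2,2} = 1
G(24) = mex{0,3,2,3} = 1
G(25) = mex{1,0,3,0} = 2
G(26) = mex{1,0,0,0} = 2
G(27) = mex{2,1,0,1} = 3
P-positions are exactly the n with G(n) = 0.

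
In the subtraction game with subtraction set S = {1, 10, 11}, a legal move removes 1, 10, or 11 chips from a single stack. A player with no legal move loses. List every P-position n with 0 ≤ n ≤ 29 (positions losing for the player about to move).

G(0) = 0
G(1) = mex{0} = 1
G(2) = mex{1} = 0
G(3) = mex{0} = 1
G(4) = mex{1} = 0
G(5) = mex{0} = 1
G(6) = mex{1} = 0
G(7) = mex{0} = 1
G(8) = mex{1} = 0
G(9) = mex{0} = 1
G(10) = mex{1,0} = 2
G(11) = mex{2,1,0} = 3
G(12) = mex{3,0,1} = 2
G(13) = mex{2,1,0} = 3
G(14) = mex{3,0,1} = 2
G(15) = mex{2,1,0} = 3
G(16) = mex{3,0,1} = 2
G(17) = mex{2,1,0} = 3
G(18) = mex{3,0,1} = 2
G(19) = mex{2,1,0} = 3
G(20) = mex{3,2,1} = 0
G(21) = mex{0,3,2} = 1
G(22) = mex{1,2,3} = 0
G(23) = mex{0,3,2} = 1
G(24) = mex{1,2,3} = 0
G(25) = mex{0,3,2} = 1
G(26) = mex{1,2,3} = 0
G(27) = mex{0,3,2} = 1
G(28) = mex{1,2,3} = 0
G(29) = mex{0,3,2} = 1
P-positions are exactly the n with G(n) = 0.

0, 2, 4, 6, 8, 20, 22, 24, 26, 28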